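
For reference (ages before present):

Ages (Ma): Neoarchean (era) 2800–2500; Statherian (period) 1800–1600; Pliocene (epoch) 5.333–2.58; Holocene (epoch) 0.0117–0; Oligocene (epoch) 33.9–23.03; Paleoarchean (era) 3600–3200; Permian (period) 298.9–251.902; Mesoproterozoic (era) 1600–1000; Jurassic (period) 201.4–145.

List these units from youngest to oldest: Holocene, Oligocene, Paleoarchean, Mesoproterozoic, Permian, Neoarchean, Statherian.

Sorting by start age (ascending Ma, since larger Ma = older): Holocene start 0.0117, Oligocene start 33.9, Permian start 298.9, Mesoproterozoic start 1600, Statherian start 1800, Neoarchean start 2800, Paleoarchean start 3600.

Holocene, then Oligocene, then Permian, then Mesoproterozoic, then Statherian, then Neoarchean, then Paleoarchean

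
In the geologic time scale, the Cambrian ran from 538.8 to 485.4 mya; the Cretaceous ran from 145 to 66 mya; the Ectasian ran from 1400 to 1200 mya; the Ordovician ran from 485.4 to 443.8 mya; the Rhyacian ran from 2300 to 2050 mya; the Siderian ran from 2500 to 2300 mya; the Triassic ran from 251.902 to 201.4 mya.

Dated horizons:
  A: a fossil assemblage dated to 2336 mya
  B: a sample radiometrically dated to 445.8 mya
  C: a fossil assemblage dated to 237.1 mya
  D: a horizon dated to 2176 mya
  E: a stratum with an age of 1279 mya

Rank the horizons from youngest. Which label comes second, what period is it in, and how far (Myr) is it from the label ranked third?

Sorted youngest-first by Ma: C (237.1), B (445.8), E (1279), D (2176), A (2336).
The second youngest is B at 445.8 Ma, which lies in 485.4–443.8 Ma: the Ordovician.
The third youngest is E at 1279 Ma; separation = |445.8 − 1279| = 833.2 Myr.

B, in the Ordovician; 833.2 million years to E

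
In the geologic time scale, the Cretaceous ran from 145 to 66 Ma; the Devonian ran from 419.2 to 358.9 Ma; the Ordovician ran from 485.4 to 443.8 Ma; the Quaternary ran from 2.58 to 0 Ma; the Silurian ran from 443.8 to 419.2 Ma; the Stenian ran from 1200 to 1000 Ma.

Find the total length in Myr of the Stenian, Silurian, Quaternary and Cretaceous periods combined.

Each duration: Stenian = 200; Silurian = 24.6; Quaternary = 2.58; Cretaceous = 79.
Sum: 200 + 24.6 + 2.58 + 79 = 306.18 Myr.

306.18 million years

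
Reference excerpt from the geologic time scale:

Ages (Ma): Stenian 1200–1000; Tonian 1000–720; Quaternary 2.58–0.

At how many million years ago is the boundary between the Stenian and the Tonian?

1000 Ma

The Stenian ends and the Tonian begins at 1000 Ma.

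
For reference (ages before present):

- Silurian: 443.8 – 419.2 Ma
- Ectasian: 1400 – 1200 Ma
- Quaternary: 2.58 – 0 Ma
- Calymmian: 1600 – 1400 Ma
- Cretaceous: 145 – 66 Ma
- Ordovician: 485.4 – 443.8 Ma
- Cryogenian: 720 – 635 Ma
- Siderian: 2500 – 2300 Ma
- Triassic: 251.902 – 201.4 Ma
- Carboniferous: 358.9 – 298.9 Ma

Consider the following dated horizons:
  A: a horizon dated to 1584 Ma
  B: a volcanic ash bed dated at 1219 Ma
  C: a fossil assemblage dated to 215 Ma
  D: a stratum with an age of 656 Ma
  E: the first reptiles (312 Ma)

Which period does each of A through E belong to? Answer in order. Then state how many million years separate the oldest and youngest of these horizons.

A: 1584 Ma lies in 1600–1400 Ma, so Calymmian.
B: 1219 Ma lies in 1400–1200 Ma, so Ectasian.
C: 215 Ma lies in 251.902–201.4 Ma, so Triassic.
D: 656 Ma lies in 720–635 Ma, so Cryogenian.
E: 312 Ma lies in 358.9–298.9 Ma, so Carboniferous.
Oldest = 1584 Ma, youngest = 215 Ma → span 1369 Myr.

A — Calymmian; B — Ectasian; C — Triassic; D — Cryogenian; E — Carboniferous; span 1369 million years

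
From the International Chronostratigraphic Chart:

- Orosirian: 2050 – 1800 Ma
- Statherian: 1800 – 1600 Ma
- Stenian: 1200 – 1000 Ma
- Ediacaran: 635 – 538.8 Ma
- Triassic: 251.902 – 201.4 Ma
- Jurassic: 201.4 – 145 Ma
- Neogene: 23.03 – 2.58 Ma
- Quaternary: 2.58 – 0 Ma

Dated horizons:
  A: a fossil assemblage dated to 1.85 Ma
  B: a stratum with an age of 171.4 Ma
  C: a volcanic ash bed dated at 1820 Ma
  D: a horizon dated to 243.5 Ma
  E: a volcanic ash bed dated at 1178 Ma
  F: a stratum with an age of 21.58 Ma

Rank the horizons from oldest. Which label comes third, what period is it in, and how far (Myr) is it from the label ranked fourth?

D, in the Triassic; 72.1 million years to B

Larger Ma means older, so oldest first: C 1820 > E 1178 > D 243.5 > B 171.4 > F 21.58 > A 1.85.
Counting 3 along gives D (243.5 Ma); the excerpt puts that inside the Triassic, 251.902–201.4 Ma.
Next in line is B (171.4 Ma), and 243.5 − 171.4 = 72.1 Myr.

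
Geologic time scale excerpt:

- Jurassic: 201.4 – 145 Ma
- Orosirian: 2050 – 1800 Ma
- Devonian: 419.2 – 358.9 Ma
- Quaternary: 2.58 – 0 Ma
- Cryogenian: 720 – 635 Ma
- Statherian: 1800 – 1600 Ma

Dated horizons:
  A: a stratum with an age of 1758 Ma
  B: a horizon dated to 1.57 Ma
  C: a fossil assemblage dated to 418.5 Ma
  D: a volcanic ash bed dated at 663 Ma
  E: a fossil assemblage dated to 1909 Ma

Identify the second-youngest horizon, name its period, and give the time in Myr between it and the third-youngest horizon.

Sorted youngest-first by Ma: B (1.57), C (418.5), D (663), A (1758), E (1909).
The second youngest is C at 418.5 Ma, which lies in 419.2–358.9 Ma: the Devonian.
The third youngest is D at 663 Ma; separation = |418.5 − 663| = 244.5 Myr.

C, in the Devonian; 244.5 million years to D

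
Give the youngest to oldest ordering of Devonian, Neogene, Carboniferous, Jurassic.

Era membership (oldest first within each) — Paleozoic: Devonian, Carboniferous; Mesozoic: Jurassic; Cenozoic: Neogene. Paleozoic precedes Mesozoic, which precedes Cenozoic. Concatenating the groups in that era order and then reversing gives youngest to oldest.

Neogene → Jurassic → Carboniferous → Devonian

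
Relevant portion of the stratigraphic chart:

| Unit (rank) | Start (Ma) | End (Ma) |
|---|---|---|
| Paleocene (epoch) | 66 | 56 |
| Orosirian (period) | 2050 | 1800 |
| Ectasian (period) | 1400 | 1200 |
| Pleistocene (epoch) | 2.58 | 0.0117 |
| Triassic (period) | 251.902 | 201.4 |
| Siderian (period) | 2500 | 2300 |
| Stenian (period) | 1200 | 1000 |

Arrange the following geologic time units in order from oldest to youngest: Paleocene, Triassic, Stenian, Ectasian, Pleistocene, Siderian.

Sorting by start age (descending Ma, since larger Ma = older): Siderian start 2500, Ectasian start 1400, Stenian start 1200, Triassic start 251.902, Paleocene start 66, Pleistocene start 2.58.

Siderian, then Ectasian, then Stenian, then Triassic, then Paleocene, then Pleistocene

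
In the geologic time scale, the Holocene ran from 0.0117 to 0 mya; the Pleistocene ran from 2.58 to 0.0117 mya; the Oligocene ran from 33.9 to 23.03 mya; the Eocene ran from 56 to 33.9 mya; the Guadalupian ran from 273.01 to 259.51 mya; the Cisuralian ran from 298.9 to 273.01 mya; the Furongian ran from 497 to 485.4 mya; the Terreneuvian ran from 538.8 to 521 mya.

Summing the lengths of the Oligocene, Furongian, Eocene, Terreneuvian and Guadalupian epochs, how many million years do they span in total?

75.87 million years

Duration is start − end for each: (33.9 − 23.03) + (497 − 485.4) + (56 − 33.9) + (538.8 − 521) + (273.01 − 259.51).
That is 10.87 + 11.6 + 22.1 + 17.8 + 13.5, which totals 75.87 million years.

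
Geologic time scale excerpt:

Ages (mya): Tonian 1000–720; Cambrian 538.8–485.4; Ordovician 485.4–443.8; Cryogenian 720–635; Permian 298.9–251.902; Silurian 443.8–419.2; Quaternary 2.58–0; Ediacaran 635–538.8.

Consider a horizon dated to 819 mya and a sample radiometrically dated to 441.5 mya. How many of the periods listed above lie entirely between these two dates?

4

819 Ma sits inside the Tonian (1000–720) and 441.5 Ma inside the Silurian (443.8–419.2); neither of those is wholly between the two dates.
The listed periods lying completely between them are Cryogenian, Ediacaran, Cambrian, Ordovician — 4 in all.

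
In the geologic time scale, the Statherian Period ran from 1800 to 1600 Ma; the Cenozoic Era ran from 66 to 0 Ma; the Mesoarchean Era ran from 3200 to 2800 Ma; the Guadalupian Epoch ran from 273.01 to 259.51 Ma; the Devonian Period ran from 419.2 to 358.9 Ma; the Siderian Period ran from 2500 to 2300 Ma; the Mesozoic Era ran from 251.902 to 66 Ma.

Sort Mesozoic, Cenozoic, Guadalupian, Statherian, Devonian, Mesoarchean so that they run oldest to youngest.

Mesoarchean, Statherian, Devonian, Guadalupian, Mesozoic, Cenozoic

The oldest of these is Mesoarchean (starts 3200 Ma) and the youngest is Cenozoic (ends 0 Ma).
In between, by decreasing start age: Statherian (1800), Devonian (419.2), Guadalupian (273.01), Mesozoic (251.902).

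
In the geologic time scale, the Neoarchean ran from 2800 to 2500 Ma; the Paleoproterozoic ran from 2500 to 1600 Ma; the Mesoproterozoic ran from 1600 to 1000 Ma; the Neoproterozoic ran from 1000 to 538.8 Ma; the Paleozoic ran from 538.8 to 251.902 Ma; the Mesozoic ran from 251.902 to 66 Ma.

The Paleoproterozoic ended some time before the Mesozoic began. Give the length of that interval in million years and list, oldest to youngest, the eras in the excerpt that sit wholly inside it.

The Paleoproterozoic closes at 1600 Ma and the Mesozoic opens at 251.902 Ma, so the interval is 1600 − 251.902 = 1348.098 Myr.
An era fits inside if it starts at or after 1600 Ma and ends at or before 251.902 Ma; oldest first that gives Mesoproterozoic, Neoproterozoic, Paleozoic.

1348.098 million years; Mesoproterozoic, Neoproterozoic, Paleozoic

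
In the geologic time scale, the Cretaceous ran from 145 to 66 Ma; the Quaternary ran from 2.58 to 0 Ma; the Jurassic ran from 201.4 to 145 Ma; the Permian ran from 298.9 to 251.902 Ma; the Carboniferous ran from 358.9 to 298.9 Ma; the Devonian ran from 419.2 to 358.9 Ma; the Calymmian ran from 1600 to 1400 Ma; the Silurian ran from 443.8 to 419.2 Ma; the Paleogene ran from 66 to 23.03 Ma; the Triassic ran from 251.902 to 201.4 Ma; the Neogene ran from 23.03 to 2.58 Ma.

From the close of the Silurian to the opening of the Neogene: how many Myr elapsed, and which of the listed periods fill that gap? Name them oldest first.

396.17 million years; Devonian, Carboniferous, Permian, Triassic, Jurassic, Cretaceous, Paleogene

End of Silurian = 419.2 Ma; start of Neogene = 23.03 Ma.
Gap = 419.2 − 23.03 = 396.17 Myr.
Periods wholly inside 419.2–23.03 Ma: Devonian (419.2–358.9), Carboniferous (358.9–298.9), Permian (298.9–251.902), Triassic (251.902–201.4), Jurassic (201.4–145), Cretaceous (145–66), Paleogene (66–23.03).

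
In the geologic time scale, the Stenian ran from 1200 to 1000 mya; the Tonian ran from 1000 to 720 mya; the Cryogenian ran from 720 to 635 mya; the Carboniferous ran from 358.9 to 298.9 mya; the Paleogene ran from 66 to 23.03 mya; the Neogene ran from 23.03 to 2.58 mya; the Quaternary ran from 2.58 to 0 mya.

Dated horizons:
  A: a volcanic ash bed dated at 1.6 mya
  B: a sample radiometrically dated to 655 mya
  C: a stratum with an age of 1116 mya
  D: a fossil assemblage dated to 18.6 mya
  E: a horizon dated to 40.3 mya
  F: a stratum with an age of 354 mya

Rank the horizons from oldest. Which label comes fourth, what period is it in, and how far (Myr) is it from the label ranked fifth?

E, in the Paleogene; 21.7 million years to D

Larger Ma means older, so oldest first: C 1116 > B 655 > F 354 > E 40.3 > D 18.6 > A 1.6.
Counting 4 along gives E (40.3 Ma); the excerpt puts that inside the Paleogene, 66–23.03 Ma.
Next in line is D (18.6 Ma), and 40.3 − 18.6 = 21.7 Myr.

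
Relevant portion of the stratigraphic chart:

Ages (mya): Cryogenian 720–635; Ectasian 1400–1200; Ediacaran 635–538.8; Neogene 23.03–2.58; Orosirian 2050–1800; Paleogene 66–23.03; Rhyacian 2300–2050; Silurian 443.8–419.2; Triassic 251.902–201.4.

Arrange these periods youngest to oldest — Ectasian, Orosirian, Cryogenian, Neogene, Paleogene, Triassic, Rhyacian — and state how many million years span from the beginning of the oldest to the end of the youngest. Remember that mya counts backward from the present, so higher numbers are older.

Start ages (Ma): Rhyacian 2300, Orosirian 2050, Ectasian 1400, Cryogenian 720, Triassic 251.902, Paleogene 66, Neogene 23.03.
Ordered youngest to oldest: Neogene, Paleogene, Triassic, Cryogenian, Ectasian, Orosirian, Rhyacian.
Span = 2300 − 2.58 = 2297.42 Myr.

Neogene, Paleogene, Triassic, Cryogenian, Ectasian, Orosirian, Rhyacian; total span 2297.42 Myr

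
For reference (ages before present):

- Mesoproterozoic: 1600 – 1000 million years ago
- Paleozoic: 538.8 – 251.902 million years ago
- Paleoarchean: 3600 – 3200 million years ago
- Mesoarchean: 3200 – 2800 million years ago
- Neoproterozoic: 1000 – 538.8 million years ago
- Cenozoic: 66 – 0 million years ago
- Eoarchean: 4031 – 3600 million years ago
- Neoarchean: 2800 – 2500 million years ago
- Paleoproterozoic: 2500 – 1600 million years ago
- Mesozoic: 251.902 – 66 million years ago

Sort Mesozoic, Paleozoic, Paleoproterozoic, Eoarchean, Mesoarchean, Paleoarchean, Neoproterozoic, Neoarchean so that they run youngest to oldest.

Sorting by start age (ascending Ma, since larger Ma = older): Mesozoic start 251.902, Paleozoic start 538.8, Neoproterozoic start 1000, Paleoproterozoic start 2500, Neoarchean start 2800, Mesoarchean start 3200, Paleoarchean start 3600, Eoarchean start 4031.

Mesozoic, Paleozoic, Neoproterozoic, Paleoproterozoic, Neoarchean, Mesoarchean, Paleoarchean, Eoarchean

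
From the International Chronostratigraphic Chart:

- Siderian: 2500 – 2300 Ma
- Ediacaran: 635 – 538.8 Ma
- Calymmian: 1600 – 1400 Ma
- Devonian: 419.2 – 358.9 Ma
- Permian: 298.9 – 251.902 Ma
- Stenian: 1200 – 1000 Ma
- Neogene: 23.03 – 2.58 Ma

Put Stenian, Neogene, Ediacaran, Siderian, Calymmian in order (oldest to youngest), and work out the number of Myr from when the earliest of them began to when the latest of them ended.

Siderian, Calymmian, Stenian, Ediacaran, Neogene; total span 2497.42 Myr

From the excerpt: Stenian 1200–1000; Neogene 23.03–2.58; Ediacaran 635–538.8; Siderian 2500–2300; Calymmian 1600–1400 (Ma).
Larger Ma is earlier, so the oldest is Siderian and the youngest is Neogene; oldest to youngest: Siderian, Calymmian, Stenian, Ediacaran, Neogene.
Oldest start 2500 minus youngest end 2.58 gives 2497.42 Myr overall.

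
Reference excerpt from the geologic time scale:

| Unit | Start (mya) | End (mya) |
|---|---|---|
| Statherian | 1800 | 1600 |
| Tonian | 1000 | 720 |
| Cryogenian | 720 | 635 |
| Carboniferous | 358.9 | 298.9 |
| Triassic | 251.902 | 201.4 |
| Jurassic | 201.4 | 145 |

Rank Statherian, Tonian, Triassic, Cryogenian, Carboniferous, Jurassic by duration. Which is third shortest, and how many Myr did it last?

Carboniferous, 60 million years

Durations: Statherian 200; Tonian 280; Triassic 50.502; Cryogenian 85; Carboniferous 60; Jurassic 56.4 Myr.
Sorted shortest-first: Triassic (50.502), Jurassic (56.4), Carboniferous (60), Cryogenian (85), Statherian (200), Tonian (280).
The third shortest is Carboniferous at 60 Myr.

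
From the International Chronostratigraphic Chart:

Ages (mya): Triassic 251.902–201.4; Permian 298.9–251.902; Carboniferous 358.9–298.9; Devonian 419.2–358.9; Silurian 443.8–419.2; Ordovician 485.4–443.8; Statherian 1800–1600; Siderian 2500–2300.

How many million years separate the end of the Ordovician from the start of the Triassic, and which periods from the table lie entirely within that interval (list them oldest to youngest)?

The Ordovician closes at 443.8 Ma and the Triassic opens at 251.902 Ma, so the interval is 443.8 − 251.902 = 191.898 Myr.
A period fits inside if it starts at or after 443.8 Ma and ends at or before 251.902 Ma; oldest first that gives Silurian, Devonian, Carboniferous, Permian.

191.898 million years; Silurian, Devonian, Carboniferous, Permian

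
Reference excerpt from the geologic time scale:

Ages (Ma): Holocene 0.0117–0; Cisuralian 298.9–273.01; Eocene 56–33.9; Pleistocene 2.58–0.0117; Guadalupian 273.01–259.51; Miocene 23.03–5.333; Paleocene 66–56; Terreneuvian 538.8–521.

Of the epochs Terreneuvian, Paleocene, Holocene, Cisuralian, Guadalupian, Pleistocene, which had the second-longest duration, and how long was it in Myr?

Durations: Terreneuvian 17.8; Paleocene 10; Holocene 0.0117; Cisuralian 25.89; Guadalupian 13.5; Pleistocene 2.5683 Myr.
Sorted longest-first: Cisuralian (25.89), Terreneuvian (17.8), Guadalupian (13.5), Paleocene (10), Pleistocene (2.5683), Holocene (0.0117).
The second longest is Terreneuvian at 17.8 Myr.

Terreneuvian, 17.8 million years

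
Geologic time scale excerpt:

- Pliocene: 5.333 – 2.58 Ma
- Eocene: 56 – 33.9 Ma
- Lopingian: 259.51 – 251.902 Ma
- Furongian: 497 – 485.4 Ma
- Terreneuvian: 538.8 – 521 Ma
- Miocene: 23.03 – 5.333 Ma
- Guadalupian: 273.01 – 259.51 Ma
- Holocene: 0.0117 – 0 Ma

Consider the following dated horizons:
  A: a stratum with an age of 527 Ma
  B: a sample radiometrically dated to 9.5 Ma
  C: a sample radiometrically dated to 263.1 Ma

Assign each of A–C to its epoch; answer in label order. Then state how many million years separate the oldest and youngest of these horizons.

A — Terreneuvian; B — Miocene; C — Guadalupian; span 517.5 million years

Match each age against the start–end ranges in the excerpt: A = 527 Ma → Terreneuvian (538.8–521); B = 9.5 Ma → Miocene (23.03–5.333); C = 263.1 Ma → Guadalupian (273.01–259.51).
The largest age is 527 Ma and the smallest is 9.5 Ma; their difference is 517.5 Myr.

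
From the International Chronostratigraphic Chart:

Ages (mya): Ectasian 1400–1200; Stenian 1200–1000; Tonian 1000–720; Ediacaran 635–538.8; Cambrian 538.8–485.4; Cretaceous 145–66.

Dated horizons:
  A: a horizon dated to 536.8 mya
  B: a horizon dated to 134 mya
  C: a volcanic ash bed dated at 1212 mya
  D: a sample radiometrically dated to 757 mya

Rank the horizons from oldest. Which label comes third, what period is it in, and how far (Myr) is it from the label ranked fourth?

A, in the Cambrian; 402.8 million years to B

Larger Ma means older, so oldest first: C 1212 > D 757 > A 536.8 > B 134.
Counting 3 along gives A (536.8 Ma); the excerpt puts that inside the Cambrian, 538.8–485.4 Ma.
Next in line is B (134 Ma), and 536.8 − 134 = 402.8 Myr.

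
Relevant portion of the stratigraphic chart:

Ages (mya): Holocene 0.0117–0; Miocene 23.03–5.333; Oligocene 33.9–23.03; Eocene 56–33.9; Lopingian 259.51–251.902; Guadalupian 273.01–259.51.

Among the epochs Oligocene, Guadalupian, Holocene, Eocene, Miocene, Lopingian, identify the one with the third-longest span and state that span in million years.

Guadalupian, 13.5 million years

Start − end for each: Oligocene 33.9 − 23.03 = 10.87; Guadalupian 273.01 − 259.51 = 13.5; Holocene 0.0117 − 0 = 0.0117; Eocene 56 − 33.9 = 22.1; Miocene 23.03 − 5.333 = 17.697; Lopingian 259.51 − 251.902 = 7.608.
Ranking these from longest: Eocene > Miocene > Guadalupian > Oligocene > Lopingian > Holocene.
Position 3 in that ranking is Guadalupian, which lasted 13.5 Myr.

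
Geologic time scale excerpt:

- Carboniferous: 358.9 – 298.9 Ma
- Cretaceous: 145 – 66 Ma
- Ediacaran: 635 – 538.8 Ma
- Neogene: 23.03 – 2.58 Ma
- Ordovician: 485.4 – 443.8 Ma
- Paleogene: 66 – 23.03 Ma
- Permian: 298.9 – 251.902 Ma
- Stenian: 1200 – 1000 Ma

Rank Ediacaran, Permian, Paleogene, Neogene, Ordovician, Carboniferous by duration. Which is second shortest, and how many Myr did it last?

Durations: Ediacaran 96.2; Permian 46.998; Paleogene 42.97; Neogene 20.45; Ordovician 41.6; Carboniferous 60 Myr.
Sorted shortest-first: Neogene (20.45), Ordovician (41.6), Paleogene (42.97), Permian (46.998), Carboniferous (60), Ediacaran (96.2).
The second shortest is Ordovician at 41.6 Myr.

Ordovician, 41.6 million years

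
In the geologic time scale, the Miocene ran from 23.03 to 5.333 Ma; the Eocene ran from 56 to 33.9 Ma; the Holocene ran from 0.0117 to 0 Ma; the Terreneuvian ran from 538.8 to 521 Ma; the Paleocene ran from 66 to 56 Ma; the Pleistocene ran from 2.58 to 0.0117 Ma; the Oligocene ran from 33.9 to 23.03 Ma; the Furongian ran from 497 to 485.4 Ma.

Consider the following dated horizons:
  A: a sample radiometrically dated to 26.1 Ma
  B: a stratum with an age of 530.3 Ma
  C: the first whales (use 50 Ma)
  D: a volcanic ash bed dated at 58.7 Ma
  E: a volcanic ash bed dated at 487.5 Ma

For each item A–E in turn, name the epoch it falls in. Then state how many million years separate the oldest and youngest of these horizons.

A — Oligocene; B — Terreneuvian; C — Eocene; D — Paleocene; E — Furongian; span 504.2 million years

A: 26.1 Ma lies in 33.9–23.03 Ma, so Oligocene.
B: 530.3 Ma lies in 538.8–521 Ma, so Terreneuvian.
C: 50 Ma lies in 56–33.9 Ma, so Eocene.
D: 58.7 Ma lies in 66–56 Ma, so Paleocene.
E: 487.5 Ma lies in 497–485.4 Ma, so Furongian.
Oldest = 530.3 Ma, youngest = 26.1 Ma → span 504.2 Myr.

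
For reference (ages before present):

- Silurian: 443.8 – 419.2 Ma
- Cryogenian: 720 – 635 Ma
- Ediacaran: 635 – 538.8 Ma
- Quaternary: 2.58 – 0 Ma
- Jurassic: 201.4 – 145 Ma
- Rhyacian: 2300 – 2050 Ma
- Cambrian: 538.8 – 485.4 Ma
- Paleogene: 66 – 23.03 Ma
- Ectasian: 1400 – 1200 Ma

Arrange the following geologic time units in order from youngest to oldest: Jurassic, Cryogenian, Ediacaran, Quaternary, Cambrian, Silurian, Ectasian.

The oldest of these is Ectasian (starts 1400 Ma) and the youngest is Quaternary (ends 0 Ma).
In between, by decreasing start age: Cryogenian (720), Ediacaran (635), Cambrian (538.8), Silurian (443.8), Jurassic (201.4).
Listing youngest first means reversing that sequence.

Quaternary, Jurassic, Silurian, Cambrian, Ediacaran, Cryogenian, Ectasian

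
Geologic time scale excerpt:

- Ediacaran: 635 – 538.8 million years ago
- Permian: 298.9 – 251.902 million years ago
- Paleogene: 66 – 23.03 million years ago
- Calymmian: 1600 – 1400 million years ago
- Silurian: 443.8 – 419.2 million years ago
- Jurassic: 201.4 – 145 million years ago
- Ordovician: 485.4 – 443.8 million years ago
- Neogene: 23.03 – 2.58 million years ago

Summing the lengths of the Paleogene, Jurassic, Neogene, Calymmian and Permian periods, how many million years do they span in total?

366.818 million years

Each duration: Paleogene = 42.97; Jurassic = 56.4; Neogene = 20.45; Calymmian = 200; Permian = 46.998.
Sum: 42.97 + 56.4 + 20.45 + 200 + 46.998 = 366.818 Myr.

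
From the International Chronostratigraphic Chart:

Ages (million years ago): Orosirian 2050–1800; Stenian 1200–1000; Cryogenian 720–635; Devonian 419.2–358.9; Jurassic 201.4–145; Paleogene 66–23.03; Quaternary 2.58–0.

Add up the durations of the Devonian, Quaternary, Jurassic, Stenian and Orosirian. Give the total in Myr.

Each duration: Devonian = 60.3; Quaternary = 2.58; Jurassic = 56.4; Stenian = 200; Orosirian = 250.
Sum: 60.3 + 2.58 + 56.4 + 200 + 250 = 569.28 Myr.

569.28 million years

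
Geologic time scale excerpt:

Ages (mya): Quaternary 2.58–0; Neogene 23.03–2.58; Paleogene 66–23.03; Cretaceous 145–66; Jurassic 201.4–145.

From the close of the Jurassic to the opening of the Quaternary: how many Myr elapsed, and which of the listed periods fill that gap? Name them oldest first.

142.42 million years; Cretaceous, Paleogene, Neogene

End of Jurassic = 145 Ma; start of Quaternary = 2.58 Ma.
Gap = 145 − 2.58 = 142.42 Myr.
Periods wholly inside 145–2.58 Ma: Cretaceous (145–66), Paleogene (66–23.03), Neogene (23.03–2.58).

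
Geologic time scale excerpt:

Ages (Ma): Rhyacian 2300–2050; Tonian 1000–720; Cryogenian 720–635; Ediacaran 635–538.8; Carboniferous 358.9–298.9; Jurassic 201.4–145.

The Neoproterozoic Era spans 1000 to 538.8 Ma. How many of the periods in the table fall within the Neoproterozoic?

3

Periods inside 1000–538.8 Ma: Tonian, Cryogenian, Ediacaran — 3 in total.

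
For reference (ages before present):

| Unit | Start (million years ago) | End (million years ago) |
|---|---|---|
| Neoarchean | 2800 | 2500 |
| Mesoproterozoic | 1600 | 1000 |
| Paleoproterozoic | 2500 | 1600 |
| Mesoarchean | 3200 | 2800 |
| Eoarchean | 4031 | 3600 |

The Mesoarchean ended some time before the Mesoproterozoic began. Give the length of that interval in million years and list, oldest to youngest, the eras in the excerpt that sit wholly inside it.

End of Mesoarchean = 2800 Ma; start of Mesoproterozoic = 1600 Ma.
Gap = 2800 − 1600 = 1200 Myr.
Eras wholly inside 2800–1600 Ma: Neoarchean (2800–2500), Paleoproterozoic (2500–1600).

1200 million years; Neoarchean, Paleoproterozoic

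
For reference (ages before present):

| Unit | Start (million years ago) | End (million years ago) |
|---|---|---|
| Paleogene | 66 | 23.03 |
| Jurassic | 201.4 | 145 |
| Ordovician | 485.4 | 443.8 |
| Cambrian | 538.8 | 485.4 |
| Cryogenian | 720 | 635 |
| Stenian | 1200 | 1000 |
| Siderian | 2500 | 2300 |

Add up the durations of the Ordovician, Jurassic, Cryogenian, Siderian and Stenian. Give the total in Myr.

Each duration: Ordovician = 41.6; Jurassic = 56.4; Cryogenian = 85; Siderian = 200; Stenian = 200.
Sum: 41.6 + 56.4 + 85 + 200 + 200 = 583 Myr.

583 million years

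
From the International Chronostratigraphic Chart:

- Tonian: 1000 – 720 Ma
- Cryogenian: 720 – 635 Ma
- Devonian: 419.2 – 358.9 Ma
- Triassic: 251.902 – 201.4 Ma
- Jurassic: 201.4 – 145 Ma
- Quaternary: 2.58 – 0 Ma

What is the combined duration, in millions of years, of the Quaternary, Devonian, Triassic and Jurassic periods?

169.782 million years

Duration is start − end for each: (2.58 − 0) + (419.2 − 358.9) + (251.902 − 201.4) + (201.4 − 145).
That is 2.58 + 60.3 + 50.502 + 56.4, which totals 169.782 million years.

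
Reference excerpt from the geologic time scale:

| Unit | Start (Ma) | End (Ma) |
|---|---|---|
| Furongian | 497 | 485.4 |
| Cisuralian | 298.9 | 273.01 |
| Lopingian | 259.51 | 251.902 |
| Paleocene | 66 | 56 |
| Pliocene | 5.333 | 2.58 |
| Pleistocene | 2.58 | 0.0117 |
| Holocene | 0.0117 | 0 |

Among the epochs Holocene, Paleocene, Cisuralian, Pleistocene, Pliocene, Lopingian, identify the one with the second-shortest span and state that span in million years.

Start − end for each: Holocene 0.0117 − 0 = 0.0117; Paleocene 66 − 56 = 10; Cisuralian 298.9 − 273.01 = 25.89; Pleistocene 2.58 − 0.0117 = 2.5683; Pliocene 5.333 − 2.58 = 2.753; Lopingian 259.51 − 251.902 = 7.608.
Ranking these from shortest: Holocene < Pleistocene < Pliocene < Lopingian < Paleocene < Cisuralian.
Position 2 in that ranking is Pleistocene, which lasted 2.5683 Myr.

Pleistocene, 2.5683 million years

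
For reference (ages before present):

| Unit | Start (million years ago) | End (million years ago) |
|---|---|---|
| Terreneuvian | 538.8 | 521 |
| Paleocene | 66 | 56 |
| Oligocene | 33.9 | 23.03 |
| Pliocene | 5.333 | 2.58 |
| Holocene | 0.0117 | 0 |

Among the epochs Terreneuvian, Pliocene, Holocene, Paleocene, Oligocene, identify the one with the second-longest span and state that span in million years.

Oligocene, 10.87 million years

Durations: Terreneuvian 17.8; Pliocene 2.753; Holocene 0.0117; Paleocene 10; Oligocene 10.87 Myr.
Sorted longest-first: Terreneuvian (17.8), Oligocene (10.87), Paleocene (10), Pliocene (2.753), Holocene (0.0117).
The second longest is Oligocene at 10.87 Myr.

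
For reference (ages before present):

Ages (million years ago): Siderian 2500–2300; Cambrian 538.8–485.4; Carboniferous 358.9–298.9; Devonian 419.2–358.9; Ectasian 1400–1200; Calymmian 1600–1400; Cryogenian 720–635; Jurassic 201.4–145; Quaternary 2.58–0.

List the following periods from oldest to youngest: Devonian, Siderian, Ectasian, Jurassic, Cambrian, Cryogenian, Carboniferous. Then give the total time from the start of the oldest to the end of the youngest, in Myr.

From the excerpt: Devonian 419.2–358.9; Siderian 2500–2300; Ectasian 1400–1200; Jurassic 201.4–145; Cambrian 538.8–485.4; Cryogenian 720–635; Carboniferous 358.9–298.9 (Ma).
Larger Ma is earlier, so the oldest is Siderian and the youngest is Jurassic; oldest to youngest: Siderian, Ectasian, Cryogenian, Cambrian, Devonian, Carboniferous, Jurassic.
Oldest start 2500 minus youngest end 145 gives 2355 Myr overall.

Siderian, Ectasian, Cryogenian, Cambrian, Devonian, Carboniferous, Jurassic; total span 2355 Myr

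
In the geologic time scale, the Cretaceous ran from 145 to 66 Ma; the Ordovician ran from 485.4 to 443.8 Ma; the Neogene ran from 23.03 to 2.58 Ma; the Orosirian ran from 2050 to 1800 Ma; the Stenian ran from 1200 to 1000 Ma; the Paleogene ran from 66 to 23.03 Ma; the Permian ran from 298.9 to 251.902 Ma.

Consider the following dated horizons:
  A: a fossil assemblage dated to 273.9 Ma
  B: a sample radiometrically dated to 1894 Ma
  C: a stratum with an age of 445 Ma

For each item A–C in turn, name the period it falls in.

Match each age against the start–end ranges in the excerpt: A = 273.9 Ma → Permian (298.9–251.902); B = 1894 Ma → Orosirian (2050–1800); C = 445 Ma → Ordovician (485.4–443.8).

A — Permian; B — Orosirian; C — Ordovician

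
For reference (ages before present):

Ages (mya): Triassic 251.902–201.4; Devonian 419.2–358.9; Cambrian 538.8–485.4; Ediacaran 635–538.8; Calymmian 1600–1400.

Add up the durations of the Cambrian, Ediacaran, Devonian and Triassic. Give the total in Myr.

Each duration: Cambrian = 53.4; Ediacaran = 96.2; Devonian = 60.3; Triassic = 50.502.
Sum: 53.4 + 96.2 + 60.3 + 50.502 = 260.402 Myr.

260.402 million years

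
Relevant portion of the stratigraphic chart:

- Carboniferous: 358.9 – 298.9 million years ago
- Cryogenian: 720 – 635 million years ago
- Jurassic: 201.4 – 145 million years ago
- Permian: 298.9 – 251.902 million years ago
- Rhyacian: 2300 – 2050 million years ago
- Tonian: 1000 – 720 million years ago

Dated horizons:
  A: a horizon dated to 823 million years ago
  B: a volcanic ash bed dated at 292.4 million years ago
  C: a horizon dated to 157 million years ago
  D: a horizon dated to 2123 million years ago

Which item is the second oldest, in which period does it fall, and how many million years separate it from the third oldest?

Sorted oldest-first by Ma: D (2123), A (823), B (292.4), C (157).
The second oldest is A at 823 Ma, which lies in 1000–720 Ma: the Tonian.
The third oldest is B at 292.4 Ma; separation = |823 − 292.4| = 530.6 Myr.

A, in the Tonian; 530.6 million years to B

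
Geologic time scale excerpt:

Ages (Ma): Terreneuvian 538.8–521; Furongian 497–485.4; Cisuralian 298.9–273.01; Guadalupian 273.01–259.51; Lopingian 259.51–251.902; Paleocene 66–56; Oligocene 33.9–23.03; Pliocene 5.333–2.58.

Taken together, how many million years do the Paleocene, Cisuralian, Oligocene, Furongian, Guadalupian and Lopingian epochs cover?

Each duration: Paleocene = 10; Cisuralian = 25.89; Oligocene = 10.87; Furongian = 11.6; Guadalupian = 13.5; Lopingian = 7.608.
Sum: 10 + 25.89 + 10.87 + 11.6 + 13.5 + 7.608 = 79.468 Myr.

79.468 million years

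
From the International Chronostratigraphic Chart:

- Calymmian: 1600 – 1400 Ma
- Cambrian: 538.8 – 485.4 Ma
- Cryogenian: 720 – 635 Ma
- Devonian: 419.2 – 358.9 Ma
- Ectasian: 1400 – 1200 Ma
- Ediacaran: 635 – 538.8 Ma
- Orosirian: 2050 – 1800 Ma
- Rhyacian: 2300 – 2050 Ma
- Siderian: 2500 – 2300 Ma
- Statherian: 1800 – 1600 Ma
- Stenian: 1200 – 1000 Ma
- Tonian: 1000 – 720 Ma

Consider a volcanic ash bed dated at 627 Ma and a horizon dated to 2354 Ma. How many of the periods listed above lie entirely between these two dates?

8

2354 Ma sits inside the Siderian (2500–2300) and 627 Ma inside the Ediacaran (635–538.8); neither of those is wholly between the two dates.
The listed periods lying completely between them are Rhyacian, Orosirian, Statherian, Calymmian, Ectasian, Stenian, Tonian, Cryogenian — 8 in all.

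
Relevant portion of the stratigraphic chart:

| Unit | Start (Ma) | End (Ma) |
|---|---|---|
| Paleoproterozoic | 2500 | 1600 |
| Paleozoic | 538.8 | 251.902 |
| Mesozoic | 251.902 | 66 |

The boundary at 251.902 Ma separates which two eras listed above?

The Paleozoic ends at 251.902 Ma and the Mesozoic begins at 251.902 Ma, so they share that boundary.

Paleozoic and Mesozoic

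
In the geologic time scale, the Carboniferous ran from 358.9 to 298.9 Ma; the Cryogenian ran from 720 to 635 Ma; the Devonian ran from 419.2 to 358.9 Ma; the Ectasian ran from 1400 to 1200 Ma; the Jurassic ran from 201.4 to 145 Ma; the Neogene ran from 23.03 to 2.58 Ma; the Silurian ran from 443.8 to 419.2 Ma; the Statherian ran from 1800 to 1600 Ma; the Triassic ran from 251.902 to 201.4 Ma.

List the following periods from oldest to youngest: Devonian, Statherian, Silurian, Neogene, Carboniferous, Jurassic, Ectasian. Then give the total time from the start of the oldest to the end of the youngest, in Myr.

Statherian, Ectasian, Silurian, Devonian, Carboniferous, Jurassic, Neogene; total span 1797.42 Myr

From the excerpt: Devonian 419.2–358.9; Statherian 1800–1600; Silurian 443.8–419.2; Neogene 23.03–2.58; Carboniferous 358.9–298.9; Jurassic 201.4–145; Ectasian 1400–1200 (Ma).
Larger Ma is earlier, so the oldest is Statherian and the youngest is Neogene; oldest to youngest: Statherian, Ectasian, Silurian, Devonian, Carboniferous, Jurassic, Neogene.
Oldest start 1800 minus youngest end 2.58 gives 1797.42 Myr overall.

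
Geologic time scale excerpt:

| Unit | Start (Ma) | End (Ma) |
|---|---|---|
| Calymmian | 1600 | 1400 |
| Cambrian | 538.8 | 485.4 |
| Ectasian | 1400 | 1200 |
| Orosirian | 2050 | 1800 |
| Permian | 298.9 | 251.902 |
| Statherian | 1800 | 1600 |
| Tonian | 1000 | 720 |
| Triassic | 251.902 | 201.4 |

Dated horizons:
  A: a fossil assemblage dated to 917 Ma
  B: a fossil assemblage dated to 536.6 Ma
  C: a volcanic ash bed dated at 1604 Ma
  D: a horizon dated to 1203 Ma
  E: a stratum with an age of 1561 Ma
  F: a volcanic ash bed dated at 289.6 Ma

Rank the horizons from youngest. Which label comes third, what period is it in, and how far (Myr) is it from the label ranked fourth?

Sorted youngest-first by Ma: F (289.6), B (536.6), A (917), D (1203), E (1561), C (1604).
The third youngest is A at 917 Ma, which lies in 1000–720 Ma: the Tonian.
The fourth youngest is D at 1203 Ma; separation = |917 − 1203| = 286 Myr.

A, in the Tonian; 286 million years to D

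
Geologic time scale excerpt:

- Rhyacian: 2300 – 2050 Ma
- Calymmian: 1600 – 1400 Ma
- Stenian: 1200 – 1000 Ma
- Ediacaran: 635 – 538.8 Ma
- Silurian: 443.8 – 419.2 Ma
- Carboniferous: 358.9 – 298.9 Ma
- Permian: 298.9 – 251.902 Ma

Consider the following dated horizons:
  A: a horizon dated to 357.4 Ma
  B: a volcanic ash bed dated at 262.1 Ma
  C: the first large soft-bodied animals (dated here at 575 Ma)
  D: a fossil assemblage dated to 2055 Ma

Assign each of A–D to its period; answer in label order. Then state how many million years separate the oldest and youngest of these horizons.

A — Carboniferous; B — Permian; C — Ediacaran; D — Rhyacian; span 1792.9 million years

A: 357.4 Ma lies in 358.9–298.9 Ma, so Carboniferous.
B: 262.1 Ma lies in 298.9–251.902 Ma, so Permian.
C: 575 Ma lies in 635–538.8 Ma, so Ediacaran.
D: 2055 Ma lies in 2300–2050 Ma, so Rhyacian.
Oldest = 2055 Ma, youngest = 262.1 Ma → span 1792.9 Myr.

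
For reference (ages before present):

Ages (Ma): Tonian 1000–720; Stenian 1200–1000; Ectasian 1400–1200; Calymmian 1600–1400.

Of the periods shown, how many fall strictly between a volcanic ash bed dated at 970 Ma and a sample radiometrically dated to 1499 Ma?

2

The older date is 1499 Ma and the younger is 970 Ma.
Periods with start < 1499 and end > 970 Ma: Ectasian (1400–1200), Stenian (1200–1000).
That is 2 complete periods.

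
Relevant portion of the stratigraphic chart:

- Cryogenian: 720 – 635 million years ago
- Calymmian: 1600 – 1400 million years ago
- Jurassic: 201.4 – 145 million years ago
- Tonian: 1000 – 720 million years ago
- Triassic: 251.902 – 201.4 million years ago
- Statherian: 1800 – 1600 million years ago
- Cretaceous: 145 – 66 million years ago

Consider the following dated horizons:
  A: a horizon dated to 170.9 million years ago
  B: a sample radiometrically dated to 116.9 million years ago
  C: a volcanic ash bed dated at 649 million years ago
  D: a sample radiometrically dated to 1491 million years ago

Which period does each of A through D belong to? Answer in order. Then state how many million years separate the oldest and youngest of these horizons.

Match each age against the start–end ranges in the excerpt: A = 170.9 Ma → Jurassic (201.4–145); B = 116.9 Ma → Cretaceous (145–66); C = 649 Ma → Cryogenian (720–635); D = 1491 Ma → Calymmian (1600–1400).
The largest age is 1491 Ma and the smallest is 116.9 Ma; their difference is 1374.1 Myr.

A — Jurassic; B — Cretaceous; C — Cryogenian; D — Calymmian; span 1374.1 million years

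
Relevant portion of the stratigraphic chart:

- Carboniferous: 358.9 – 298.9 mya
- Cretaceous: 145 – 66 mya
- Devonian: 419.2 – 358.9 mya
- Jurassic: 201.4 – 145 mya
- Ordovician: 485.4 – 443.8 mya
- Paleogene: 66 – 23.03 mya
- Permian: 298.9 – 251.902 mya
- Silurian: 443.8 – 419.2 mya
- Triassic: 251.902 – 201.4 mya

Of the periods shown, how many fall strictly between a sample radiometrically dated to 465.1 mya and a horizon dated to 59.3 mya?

465.1 Ma sits inside the Ordovician (485.4–443.8) and 59.3 Ma inside the Paleogene (66–23.03); neither of those is wholly between the two dates.
The listed periods lying completely between them are Silurian, Devonian, Carboniferous, Permian, Triassic, Jurassic, Cretaceous — 7 in all.

7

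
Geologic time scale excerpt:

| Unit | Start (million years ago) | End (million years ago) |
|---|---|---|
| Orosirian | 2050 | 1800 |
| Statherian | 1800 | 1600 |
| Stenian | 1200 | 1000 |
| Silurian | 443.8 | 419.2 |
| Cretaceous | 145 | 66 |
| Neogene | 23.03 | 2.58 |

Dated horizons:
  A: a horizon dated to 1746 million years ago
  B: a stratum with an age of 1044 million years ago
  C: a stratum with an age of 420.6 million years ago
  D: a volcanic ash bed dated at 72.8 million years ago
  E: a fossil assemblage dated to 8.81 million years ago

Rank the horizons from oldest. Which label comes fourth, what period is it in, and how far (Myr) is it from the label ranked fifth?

D, in the Cretaceous; 63.99 million years to E

Larger Ma means older, so oldest first: A 1746 > B 1044 > C 420.6 > D 72.8 > E 8.81.
Counting 4 along gives D (72.8 Ma); the excerpt puts that inside the Cretaceous, 145–66 Ma.
Next in line is E (8.81 Ma), and 72.8 − 8.81 = 63.99 Myr.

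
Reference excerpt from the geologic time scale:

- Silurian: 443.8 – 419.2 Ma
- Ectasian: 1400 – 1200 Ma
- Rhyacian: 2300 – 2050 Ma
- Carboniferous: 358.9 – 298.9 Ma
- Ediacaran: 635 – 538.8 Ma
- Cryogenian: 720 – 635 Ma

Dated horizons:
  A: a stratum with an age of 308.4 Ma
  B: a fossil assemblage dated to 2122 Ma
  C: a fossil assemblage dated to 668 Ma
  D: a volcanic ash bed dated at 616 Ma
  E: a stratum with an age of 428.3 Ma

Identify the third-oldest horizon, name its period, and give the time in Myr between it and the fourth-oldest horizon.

D, in the Ediacaran; 187.7 million years to E

Sorted oldest-first by Ma: B (2122), C (668), D (616), E (428.3), A (308.4).
The third oldest is D at 616 Ma, which lies in 635–538.8 Ma: the Ediacaran.
The fourth oldest is E at 428.3 Ma; separation = |616 − 428.3| = 187.7 Myr.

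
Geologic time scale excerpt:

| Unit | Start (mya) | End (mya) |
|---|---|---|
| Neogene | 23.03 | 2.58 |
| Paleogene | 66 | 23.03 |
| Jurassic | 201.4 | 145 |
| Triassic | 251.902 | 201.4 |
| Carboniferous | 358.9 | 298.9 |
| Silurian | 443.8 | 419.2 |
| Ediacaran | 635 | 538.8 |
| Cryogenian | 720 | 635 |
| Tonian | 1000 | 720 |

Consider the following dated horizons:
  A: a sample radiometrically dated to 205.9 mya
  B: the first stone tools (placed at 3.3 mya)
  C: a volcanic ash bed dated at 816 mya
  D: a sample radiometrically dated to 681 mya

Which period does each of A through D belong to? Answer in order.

Match each age against the start–end ranges in the excerpt: A = 205.9 Ma → Triassic (251.902–201.4); B = 3.3 Ma → Neogene (23.03–2.58); C = 816 Ma → Tonian (1000–720); D = 681 Ma → Cryogenian (720–635).

A — Triassic; B — Neogene; C — Tonian; D — Cryogenian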